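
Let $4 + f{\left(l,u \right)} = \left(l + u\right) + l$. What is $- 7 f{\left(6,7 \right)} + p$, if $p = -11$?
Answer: $-116$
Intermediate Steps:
$f{\left(l,u \right)} = -4 + u + 2 l$ ($f{\left(l,u \right)} = -4 + \left(\left(l + u\right) + l\right) = -4 + \left(u + 2 l\right) = -4 + u + 2 l$)
$- 7 f{\left(6,7 \right)} + p = - 7 \left(-4 + 7 + 2 \cdot 6\right) - 11 = - 7 \left(-4 + 7 + 12\right) - 11 = \left(-7\right) 15 - 11 = -105 - 11 = -116$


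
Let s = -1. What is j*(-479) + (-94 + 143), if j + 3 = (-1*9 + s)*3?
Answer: 15856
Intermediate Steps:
j = -33 (j = -3 + (-1*9 - 1)*3 = -3 + (-9 - 1)*3 = -3 - 10*3 = -3 - 30 = -33)
j*(-479) + (-94 + 143) = -33*(-479) + (-94 + 143) = 15807 + 49 = 15856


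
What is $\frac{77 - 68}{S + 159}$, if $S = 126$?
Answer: $\frac{3}{95} \approx 0.031579$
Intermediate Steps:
$\frac{77 - 68}{S + 159} = \frac{77 - 68}{126 + 159} = \frac{9}{285} = 9 \cdot \frac{1}{285} = \frac{3}{95}$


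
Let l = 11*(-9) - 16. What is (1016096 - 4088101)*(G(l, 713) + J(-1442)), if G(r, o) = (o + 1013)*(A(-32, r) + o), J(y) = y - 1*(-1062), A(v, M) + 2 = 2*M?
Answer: -2549229621130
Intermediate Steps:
l = -115 (l = -99 - 16 = -115)
A(v, M) = -2 + 2*M
J(y) = 1062 + y (J(y) = y + 1062 = 1062 + y)
G(r, o) = (1013 + o)*(-2 + o + 2*r) (G(r, o) = (o + 1013)*((-2 + 2*r) + o) = (1013 + o)*(-2 + o + 2*r))
(1016096 - 4088101)*(G(l, 713) + J(-1442)) = (1016096 - 4088101)*((-2026 + 713² + 1011*713 + 2026*(-115) + 2*713*(-115)) + (1062 - 1442)) = -3072005*((-2026 + 508369 + 720843 - 232990 - 163990) - 380) = -3072005*(830206 - 380) = -3072005*829826 = -2549229621130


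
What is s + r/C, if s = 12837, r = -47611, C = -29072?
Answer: 373244875/29072 ≈ 12839.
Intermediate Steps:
s + r/C = 12837 - 47611/(-29072) = 12837 - 47611*(-1/29072) = 12837 + 47611/29072 = 373244875/29072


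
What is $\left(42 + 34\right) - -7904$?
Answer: $7980$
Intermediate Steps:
$\left(42 + 34\right) - -7904 = 76 + 7904 = 7980$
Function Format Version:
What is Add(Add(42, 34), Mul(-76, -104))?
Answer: 7980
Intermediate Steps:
Add(Add(42, 34), Mul(-76, -104)) = Add(76, 7904) = 7980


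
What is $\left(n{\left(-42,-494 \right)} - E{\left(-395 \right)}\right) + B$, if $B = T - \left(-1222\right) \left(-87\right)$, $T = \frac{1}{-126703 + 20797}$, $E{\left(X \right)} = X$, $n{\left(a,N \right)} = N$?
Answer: $- \frac{11269775179}{105906} \approx -1.0641 \cdot 10^{5}$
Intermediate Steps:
$T = - \frac{1}{105906}$ ($T = \frac{1}{-105906} = - \frac{1}{105906} \approx -9.4423 \cdot 10^{-6}$)
$B = - \frac{11259290485}{105906}$ ($B = - \frac{1}{105906} - \left(-1222\right) \left(-87\right) = - \frac{1}{105906} - 106314 = - \frac{11259290485}{105906} \approx -1.0631 \cdot 10^{5}$)
$\left(n{\left(-42,-494 \right)} - E{\left(-395 \right)}\right) + B = \left(-494 - -395\right) - \frac{11259290485}{105906} = \left(-494 + 395\right) - \frac{11259290485}{105906} = -99 - \frac{11259290485}{105906} = - \frac{11269775179}{105906}$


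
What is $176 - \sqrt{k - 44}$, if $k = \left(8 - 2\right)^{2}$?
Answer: $176 - 2 i \sqrt{2} \approx 176.0 - 2.8284 i$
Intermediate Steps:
$k = 36$ ($k = 6^{2} = 36$)
$176 - \sqrt{k - 44} = 176 - \sqrt{36 - 44} = 176 - \sqrt{-8} = 176 - 2 i \sqrt{2}$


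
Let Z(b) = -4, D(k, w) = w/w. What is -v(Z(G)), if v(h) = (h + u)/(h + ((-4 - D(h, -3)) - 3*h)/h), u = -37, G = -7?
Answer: -164/23 ≈ -7.1304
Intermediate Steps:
D(k, w) = 1
v(h) = (-37 + h)/(h + (-5 - 3*h)/h) (v(h) = (h - 37)/(h + ((-4 - 1*1) - 3*h)/h) = (-37 + h)/(h + ((-4 - 1) - 3*h)/h) = (-37 + h)/(h + (-5 - 3*h)/h))
-v(Z(G)) = -(-4)*(-37 - 4)/(-5 + (-4)**2 - 3*(-4)) = -(-4)*(-41)/(-5 + 16 + 12) = -(-4)*(-41)/23 = -1*164/23 = -164/23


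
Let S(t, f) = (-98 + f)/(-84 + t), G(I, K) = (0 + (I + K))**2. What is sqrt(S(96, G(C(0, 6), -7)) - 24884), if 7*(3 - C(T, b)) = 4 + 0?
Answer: I*sqrt(43906710)/42 ≈ 157.77*I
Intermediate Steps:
C(T, b) = 17/7 (C(T, b) = 3 - (4 + 0)/7 = 3 - 1/7*4 = 3 - 4/7 = 17/7)
G(I, K) = (I + K)**2
S(t, f) = (-98 + f)/(-84 + t)
sqrt(S(96, G(C(0, 6), -7)) - 24884) = sqrt((-98 + (17/7 - 7)**2)/(-84 + 96) - 24884) = sqrt((-98 + (-32/7)**2)/12 - 24884) = sqrt((-98 + 1024/49)/12 - 24884) = sqrt((1/12)*(-3778/49) - 24884) = sqrt(-1889/294 - 24884) = sqrt(-7317785/294) = I*sqrt(43906710)/42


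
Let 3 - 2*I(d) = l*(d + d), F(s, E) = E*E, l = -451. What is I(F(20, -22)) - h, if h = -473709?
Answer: 1383989/2 ≈ 6.9199e+5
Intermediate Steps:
F(s, E) = E**2
I(d) = 3/2 + 451*d (I(d) = 3/2 - (-451)*(d + d)/2 = 3/2 - (-451)*2*d/2 = 3/2 - (-451)*d = 3/2 + 451*d)
I(F(20, -22)) - h = (3/2 + 451*(-22)**2) - 1*(-473709) = (3/2 + 451*484) + 473709 = (3/2 + 218284) + 473709 = 436571/2 + 473709 = 1383989/2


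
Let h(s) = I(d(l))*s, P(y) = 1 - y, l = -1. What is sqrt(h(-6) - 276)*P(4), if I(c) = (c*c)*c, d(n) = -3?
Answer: -3*I*sqrt(114) ≈ -32.031*I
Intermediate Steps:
I(c) = c**3 (I(c) = c**2*c = c**3)
h(s) = -27*s (h(s) = (-3)**3*s = -27*s)
sqrt(h(-6) - 276)*P(4) = sqrt(-27*(-6) - 276)*(1 - 1*4) = sqrt(162 - 276)*(1 - 4) = sqrt(-114)*(-3) = (I*sqrt(114))*(-3) = -3*I*sqrt(114)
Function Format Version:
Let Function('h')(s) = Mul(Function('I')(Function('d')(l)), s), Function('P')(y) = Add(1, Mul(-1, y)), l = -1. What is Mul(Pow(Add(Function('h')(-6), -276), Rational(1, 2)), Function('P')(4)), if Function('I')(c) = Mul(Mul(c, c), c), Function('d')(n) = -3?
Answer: Mul(-3, I, Pow(114, Rational(1, 2))) ≈ Mul(-32.031, I)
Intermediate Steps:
Function('I')(c) = Pow(c, 3) (Function('I')(c) = Mul(Pow(c, 2), c) = Pow(c, 3))
Function('h')(s) = Mul(-27, s) (Function('h')(s) = Mul(Pow(-3, 3), s) = Mul(-27, s))
Mul(Pow(Add(Function('h')(-6), -276), Rational(1, 2)), Function('P')(4)) = Mul(Pow(Add(Mul(-27, -6), -276), Rational(1, 2)), Add(1, Mul(-1, 4))) = Mul(Pow(Add(162, -276), Rational(1, 2)), Add(1, -4)) = Mul(Pow(-114, Rational(1, 2)), -3) = Mul(Mul(I, Pow(114, Rational(1, 2))), -3) = Mul(-3, I, Pow(114, Rational(1, 2)))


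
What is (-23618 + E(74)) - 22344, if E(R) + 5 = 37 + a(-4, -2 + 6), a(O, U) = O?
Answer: -45934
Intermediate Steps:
E(R) = 28 (E(R) = -5 + (37 - 4) = -5 + 33 = 28)
(-23618 + E(74)) - 22344 = (-23618 + 28) - 22344 = -23590 - 22344 = -45934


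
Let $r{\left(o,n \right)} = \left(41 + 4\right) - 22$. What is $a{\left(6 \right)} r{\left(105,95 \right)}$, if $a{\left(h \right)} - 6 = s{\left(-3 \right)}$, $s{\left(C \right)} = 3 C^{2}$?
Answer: $759$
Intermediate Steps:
$a{\left(h \right)} = 33$ ($a{\left(h \right)} = 6 + 3 \left(-3\right)^{2} = 6 + 3 \cdot 9 = 6 + 27 = 33$)
$r{\left(o,n \right)} = 23$ ($r{\left(o,n \right)} = 45 - 22 = 23$)
$a{\left(6 \right)} r{\left(105,95 \right)} = 33 \cdot 23 = 759$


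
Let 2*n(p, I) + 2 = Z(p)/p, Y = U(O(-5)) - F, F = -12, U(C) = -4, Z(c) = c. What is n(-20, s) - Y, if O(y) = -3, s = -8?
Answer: -17/2 ≈ -8.5000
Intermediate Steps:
Y = 8 (Y = -4 - 1*(-12) = -4 + 12 = 8)
n(p, I) = -1/2 (n(p, I) = -1 + (p/p)/2 = -1 + (1/2)*1 = -1 + 1/2 = -1/2)
n(-20, s) - Y = -1/2 - 1*8 = -1/2 - 8 = -17/2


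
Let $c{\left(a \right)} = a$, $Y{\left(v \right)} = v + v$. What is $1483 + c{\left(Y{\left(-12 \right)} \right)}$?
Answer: $1459$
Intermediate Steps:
$Y{\left(v \right)} = 2 v$
$1483 + c{\left(Y{\left(-12 \right)} \right)} = 1483 + 2 \left(-12\right) = 1483 - 24 = 1459$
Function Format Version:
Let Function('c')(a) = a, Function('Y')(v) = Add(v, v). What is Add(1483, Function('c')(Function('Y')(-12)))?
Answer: 1459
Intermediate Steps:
Function('Y')(v) = Mul(2, v)
Add(1483, Function('c')(Function('Y')(-12))) = Add(1483, Mul(2, -12)) = Add(1483, -24) = 1459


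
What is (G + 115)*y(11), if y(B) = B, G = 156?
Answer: 2981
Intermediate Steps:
(G + 115)*y(11) = (156 + 115)*11 = 271*11 = 2981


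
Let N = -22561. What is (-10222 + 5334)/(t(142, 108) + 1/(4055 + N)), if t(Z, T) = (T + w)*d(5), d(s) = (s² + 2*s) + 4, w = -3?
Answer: -90457328/75782069 ≈ -1.1937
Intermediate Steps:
d(s) = 4 + s² + 2*s
t(Z, T) = -117 + 39*T (t(Z, T) = (T - 3)*(4 + 5² + 2*5) = (-3 + T)*(4 + 25 + 10) = (-3 + T)*39 = -117 + 39*T)
(-10222 + 5334)/(t(142, 108) + 1/(4055 + N)) = (-10222 + 5334)/((-117 + 39*108) + 1/(4055 - 22561)) = -4888/((-117 + 4212) + 1/(-18506)) = -4888/(4095 - 1/18506) = -4888/75782069/18506 = -4888*18506/75782069 = -90457328/75782069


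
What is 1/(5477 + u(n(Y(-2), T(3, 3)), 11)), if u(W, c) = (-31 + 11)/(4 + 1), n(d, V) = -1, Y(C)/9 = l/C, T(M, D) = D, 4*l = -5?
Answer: 1/5473 ≈ 0.00018272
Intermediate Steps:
l = -5/4 (l = (¼)*(-5) = -5/4 ≈ -1.2500)
Y(C) = -45/(4*C) (Y(C) = 9*(-5/(4*C)) = -45/(4*C))
u(W, c) = -4 (u(W, c) = -20/5 = -20*⅕ = -4)
1/(5477 + u(n(Y(-2), T(3, 3)), 11)) = 1/(5477 - 4) = 1/5473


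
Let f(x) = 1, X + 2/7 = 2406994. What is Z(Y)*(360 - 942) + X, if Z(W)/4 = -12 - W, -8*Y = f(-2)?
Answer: 17042471/7 ≈ 2.4346e+6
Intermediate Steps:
X = 16848956/7 (X = -2/7 + 2406994 = 16848956/7 ≈ 2.4070e+6)
Y = -⅛ (Y = -⅛*1 = -⅛ ≈ -0.12500)
Z(W) = -48 - 4*W (Z(W) = 4*(-12 - W) = -48 - 4*W)
Z(Y)*(360 - 942) + X = (-48 - 4*(-⅛))*(360 - 942) + 16848956/7 = (-48 + ½)*(-582) + 16848956/7 = -95/2*(-582) + 16848956/7 = 27645 + 16848956/7 = 17042471/7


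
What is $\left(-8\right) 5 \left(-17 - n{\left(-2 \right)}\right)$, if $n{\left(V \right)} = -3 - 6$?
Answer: $320$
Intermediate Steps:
$n{\left(V \right)} = -9$ ($n{\left(V \right)} = -3 - 6 = -9$)
$\left(-8\right) 5 \left(-17 - n{\left(-2 \right)}\right) = \left(-8\right) 5 \left(-17 - -9\right) = - 40 \left(-17 + 9\right) = \left(-40\right) \left(-8\right) = 320$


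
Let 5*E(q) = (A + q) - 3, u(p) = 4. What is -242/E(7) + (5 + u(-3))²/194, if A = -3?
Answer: -234659/194 ≈ -1209.6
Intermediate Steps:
E(q) = -6/5 + q/5 (E(q) = ((-3 + q) - 3)/5 = (-6 + q)/5 = -6/5 + q/5)
-242/E(7) + (5 + u(-3))²/194 = -242/(-6/5 + (⅕)*7) + (5 + 4)²/194 = -242/(-6/5 + 7/5) + 9²*(1/194) = -242/⅕ + 81*(1/194) = -242*5 + 81/194 = -1210 + 81/194 = -234659/194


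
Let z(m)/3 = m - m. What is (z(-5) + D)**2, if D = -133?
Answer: 17689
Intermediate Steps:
z(m) = 0 (z(m) = 3*(m - m) = 3*0 = 0)
(z(-5) + D)**2 = (0 - 133)**2 = (-133)**2 = 17689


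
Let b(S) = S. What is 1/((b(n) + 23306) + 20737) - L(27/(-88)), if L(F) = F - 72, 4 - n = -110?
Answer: 280971079/3885816 ≈ 72.307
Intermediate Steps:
n = 114 (n = 4 - 1*(-110) = 4 + 110 = 114)
L(F) = -72 + F
1/((b(n) + 23306) + 20737) - L(27/(-88)) = 1/((114 + 23306) + 20737) - (-72 + 27/(-88)) = 1/(23420 + 20737) - (-72 + 27*(-1/88)) = 1/44157 - (-72 - 27/88) = 1/44157 - 1*(-6363/88) = 1/44157 + 6363/88 = 280971079/3885816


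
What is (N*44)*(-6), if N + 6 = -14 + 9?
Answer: 2904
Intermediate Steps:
N = -11 (N = -6 + (-14 + 9) = -6 - 5 = -11)
(N*44)*(-6) = -11*44*(-6) = -484*(-6) = 2904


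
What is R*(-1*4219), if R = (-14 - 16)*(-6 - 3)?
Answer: -1139130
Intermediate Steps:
R = 270 (R = -30*(-9) = 270)
R*(-1*4219) = 270*(-1*4219) = 270*(-4219) = -1139130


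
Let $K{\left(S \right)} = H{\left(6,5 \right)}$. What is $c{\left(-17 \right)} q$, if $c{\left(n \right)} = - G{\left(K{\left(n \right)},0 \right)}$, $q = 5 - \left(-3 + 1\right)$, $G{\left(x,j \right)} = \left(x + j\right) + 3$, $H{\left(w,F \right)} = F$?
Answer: $-56$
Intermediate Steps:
$K{\left(S \right)} = 5$
$G{\left(x,j \right)} = 3 + j + x$ ($G{\left(x,j \right)} = \left(j + x\right) + 3 = 3 + j + x$)
$q = 7$ ($q = 5 - -2 = 5 + 2 = 7$)
$c{\left(n \right)} = -8$ ($c{\left(n \right)} = - (3 + 0 + 5) = \left(-1\right) 8 = -8$)
$c{\left(-17 \right)} q = \left(-8\right) 7 = -56$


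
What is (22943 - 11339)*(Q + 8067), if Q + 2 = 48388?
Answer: 655080612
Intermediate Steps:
Q = 48386 (Q = -2 + 48388 = 48386)
(22943 - 11339)*(Q + 8067) = (22943 - 11339)*(48386 + 8067) = 11604*56453 = 655080612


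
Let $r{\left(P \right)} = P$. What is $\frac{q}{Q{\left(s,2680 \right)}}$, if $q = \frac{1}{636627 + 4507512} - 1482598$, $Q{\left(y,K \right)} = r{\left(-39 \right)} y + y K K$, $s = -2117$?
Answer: $\frac{7626690193121}{78216933074222943} \approx 9.7507 \cdot 10^{-5}$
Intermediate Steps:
$Q{\left(y,K \right)} = - 39 y + y K^{2}$ ($Q{\left(y,K \right)} = - 39 y + y K K = - 39 y + K y K = - 39 y + y K^{2}$)
$q = - \frac{7626690193121}{5144139}$ ($q = \frac{1}{5144139} - 1482598 = - \frac{7626690193121}{5144139} \approx -1.4826 \cdot 10^{6}$)
$\frac{q}{Q{\left(s,2680 \right)}} = - \frac{7626690193121}{5144139 \left(- 2117 \left(-39 + 2680^{2}\right)\right)} = - \frac{7626690193121}{5144139 \left(- 2117 \left(-39 + 7182400\right)\right)} = - \frac{7626690193121}{5144139 \left(\left(-2117\right) 7182361\right)} = - \frac{7626690193121}{5144139 \left(-15205058237\right)} = \left(- \frac{7626690193121}{5144139}\right) \left(- \frac{1}{15205058237}\right) = \frac{7626690193121}{78216933074222943}$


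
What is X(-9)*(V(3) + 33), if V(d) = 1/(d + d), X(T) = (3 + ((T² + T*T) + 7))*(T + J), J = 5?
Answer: -68456/3 ≈ -22819.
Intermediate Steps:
X(T) = (5 + T)*(10 + 2*T²) (X(T) = (3 + ((T² + T*T) + 7))*(T + 5) = (3 + ((T² + T²) + 7))*(5 + T) = (3 + (2*T² + 7))*(5 + T) = (3 + (7 + 2*T²))*(5 + T) = (10 + 2*T²)*(5 + T) = (5 + T)*(10 + 2*T²))
V(d) = 1/(2*d)
X(-9)*(V(3) + 33) = (50 + 2*(-9)³ + 10*(-9) + 10*(-9)²)*((½)/3 + 33) = (50 + 2*(-729) - 90 + 10*81)*((½)*(⅓) + 33) = (50 - 1458 - 90 + 810)*(⅙ + 33) = -688*199/6 = -68456/3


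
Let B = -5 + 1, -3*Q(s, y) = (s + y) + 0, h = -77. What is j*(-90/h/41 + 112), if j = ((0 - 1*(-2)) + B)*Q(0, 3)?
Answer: 707348/3157 ≈ 224.06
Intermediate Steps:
Q(s, y) = -s/3 - y/3 (Q(s, y) = -((s + y) + 0)/3 = -(s + y)/3 = -s/3 - y/3)
B = -4
j = 2 (j = ((0 - 1*(-2)) - 4)*(-⅓*0 - ⅓*3) = ((0 + 2) - 4)*(0 - 1) = (2 - 4)*(-1) = -2*(-1) = 2)
j*(-90/h/41 + 112) = 2*(-90/(-77)/41 + 112) = 2*(-90*(-1/77)*(1/41) + 112) = 2*((90/77)*(1/41) + 112) = 2*(90/3157 + 112) = 2*(353674/3157) = 707348/3157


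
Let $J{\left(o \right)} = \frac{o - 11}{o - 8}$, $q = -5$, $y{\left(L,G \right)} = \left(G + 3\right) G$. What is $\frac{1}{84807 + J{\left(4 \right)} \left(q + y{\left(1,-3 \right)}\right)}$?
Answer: $\frac{4}{339193} \approx 1.1793 \cdot 10^{-5}$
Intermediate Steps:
$y{\left(L,G \right)} = G \left(3 + G\right)$ ($y{\left(L,G \right)} = \left(3 + G\right) G = G \left(3 + G\right)$)
$J{\left(o \right)} = \frac{-11 + o}{-8 + o}$
$\frac{1}{84807 + J{\left(4 \right)} \left(q + y{\left(1,-3 \right)}\right)} = \frac{1}{84807 + \frac{-11 + 4}{-8 + 4} \left(-5 - 3 \left(3 - 3\right)\right)} = \frac{1}{84807 + \frac{1}{-4} \left(-7\right) \left(-5 - 0\right)} = \frac{1}{84807 + \left(- \frac{1}{4}\right) \left(-7\right) \left(-5 + 0\right)} = \frac{1}{84807 + \frac{7}{4} \left(-5\right)} = \frac{1}{84807 - \frac{35}{4}} = \frac{1}{\frac{339193}{4}} = \frac{4}{339193}$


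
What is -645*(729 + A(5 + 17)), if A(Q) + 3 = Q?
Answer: -482460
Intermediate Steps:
A(Q) = -3 + Q
-645*(729 + A(5 + 17)) = -645*(729 + (-3 + (5 + 17))) = -645*(729 + (-3 + 22)) = -645*(729 + 19) = -645*748 = -482460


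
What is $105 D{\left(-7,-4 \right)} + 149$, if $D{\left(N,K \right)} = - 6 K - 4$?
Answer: $2249$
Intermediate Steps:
$D{\left(N,K \right)} = -4 - 6 K$
$105 D{\left(-7,-4 \right)} + 149 = 105 \left(-4 - -24\right) + 149 = 105 \left(-4 + 24\right) + 149 = 105 \cdot 20 + 149 = 2100 + 149 = 2249$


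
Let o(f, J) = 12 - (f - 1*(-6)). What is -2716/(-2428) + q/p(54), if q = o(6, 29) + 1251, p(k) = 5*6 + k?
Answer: 272131/16996 ≈ 16.011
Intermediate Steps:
o(f, J) = 6 - f (o(f, J) = 12 - (f + 6) = 12 - (6 + f) = 12 + (-6 - f) = 6 - f)
p(k) = 30 + k
q = 1251 (q = (6 - 1*6) + 1251 = (6 - 6) + 1251 = 0 + 1251 = 1251)
-2716/(-2428) + q/p(54) = -2716/(-2428) + 1251/(30 + 54) = -2716*(-1/2428) + 1251/84 = 679/607 + 1251*(1/84) = 679/607 + 417/28 = 272131/16996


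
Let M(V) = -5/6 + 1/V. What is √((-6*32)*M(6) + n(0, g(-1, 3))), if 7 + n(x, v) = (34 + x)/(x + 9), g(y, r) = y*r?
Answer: √1123/3 ≈ 11.170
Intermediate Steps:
g(y, r) = r*y
n(x, v) = -7 + (34 + x)/(9 + x) (n(x, v) = -7 + (34 + x)/(x + 9) = -7 + (34 + x)/(9 + x))
M(V) = -⅚ + 1/V (M(V) = -5*⅙ + 1/V = -⅚ + 1/V)
√((-6*32)*M(6) + n(0, g(-1, 3))) = √((-6*32)*(-⅚ + 1/6) + (-29 - 6*0)/(9 + 0)) = √(-192*(-⅚ + ⅙) + (-29 + 0)/9) = √(-192*(-⅔) + (⅑)*(-29)) = √(128 - 29/9) = √(1123/9) = √1123/3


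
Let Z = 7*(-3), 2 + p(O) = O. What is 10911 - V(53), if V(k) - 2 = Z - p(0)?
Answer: 10928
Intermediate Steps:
p(O) = -2 + O
Z = -21
V(k) = -17 (V(k) = 2 + (-21 - (-2 + 0)) = 2 + (-21 - 1*(-2)) = 2 + (-21 + 2) = 2 - 19 = -17)
10911 - V(53) = 10911 - 1*(-17) = 10911 + 17 = 10928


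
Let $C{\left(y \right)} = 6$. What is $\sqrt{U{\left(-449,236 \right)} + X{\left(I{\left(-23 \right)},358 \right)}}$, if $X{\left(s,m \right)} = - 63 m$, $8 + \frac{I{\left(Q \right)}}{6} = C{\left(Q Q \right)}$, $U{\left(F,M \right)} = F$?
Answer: $i \sqrt{23003} \approx 151.67 i$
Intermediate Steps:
$I{\left(Q \right)} = -12$ ($I{\left(Q \right)} = -48 + 6 \cdot 6 = -48 + 36 = -12$)
$\sqrt{U{\left(-449,236 \right)} + X{\left(I{\left(-23 \right)},358 \right)}} = \sqrt{-449 - 22554} = \sqrt{-23003} = i \sqrt{23003}$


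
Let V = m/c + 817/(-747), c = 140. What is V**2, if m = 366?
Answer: 6321999121/2734244100 ≈ 2.3122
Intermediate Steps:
V = 79511/52290 (V = 366/140 + 817/(-747) = 366*(1/140) + 817*(-1/747) = 183/70 - 817/747 = 79511/52290 ≈ 1.5206)
V**2 = (79511/52290)**2 = 6321999121/2734244100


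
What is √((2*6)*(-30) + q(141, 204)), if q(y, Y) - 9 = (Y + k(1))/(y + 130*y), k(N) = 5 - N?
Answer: I*√119749580223/18471 ≈ 18.735*I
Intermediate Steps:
q(y, Y) = 9 + (4 + Y)/(131*y) (q(y, Y) = 9 + (Y + (5 - 1*1))/(y + 130*y) = 9 + (Y + (5 - 1))/((131*y)) = 9 + (Y + 4)*(1/(131*y)) = 9 + (4 + Y)*(1/(131*y)) = 9 + (4 + Y)/(131*y))
√((2*6)*(-30) + q(141, 204)) = √((2*6)*(-30) + (1/131)*(4 + 204 + 1179*141)/141) = √(12*(-30) + (1/131)*(1/141)*(4 + 204 + 166239)) = √(-360 + (1/131)*(1/141)*166447) = √(-360 + 166447/18471) = √(-6483113/18471) = I*√119749580223/18471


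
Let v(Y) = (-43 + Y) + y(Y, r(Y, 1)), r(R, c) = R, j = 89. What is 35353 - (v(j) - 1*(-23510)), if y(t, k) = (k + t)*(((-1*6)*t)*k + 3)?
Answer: 8470891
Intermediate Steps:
y(t, k) = (3 - 6*k*t)*(k + t) (y(t, k) = (k + t)*((-6*t)*k + 3) = (k + t)*(-6*k*t + 3) = (k + t)*(3 - 6*k*t) = (3 - 6*k*t)*(k + t))
v(Y) = -43 - 12*Y³ + 7*Y (v(Y) = (-43 + Y) + (3*Y + 3*Y - 6*Y*Y² - 6*Y*Y²) = (-43 + Y) + (3*Y + 3*Y - 6*Y³ - 6*Y³) = (-43 + Y) + (-12*Y³ + 6*Y) = -43 - 12*Y³ + 7*Y)
35353 - (v(j) - 1*(-23510)) = 35353 - ((-43 - 12*89³ + 7*89) - 1*(-23510)) = 35353 - ((-43 - 12*704969 + 623) + 23510) = 35353 - ((-43 - 8459628 + 623) + 23510) = 35353 - (-8459048 + 23510) = 35353 - 1*(-8435538) = 35353 + 8435538 = 8470891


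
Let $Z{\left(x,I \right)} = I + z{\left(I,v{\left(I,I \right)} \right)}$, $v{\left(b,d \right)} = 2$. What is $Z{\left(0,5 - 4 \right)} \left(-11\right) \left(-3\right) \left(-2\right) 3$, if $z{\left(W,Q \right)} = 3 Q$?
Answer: $-1386$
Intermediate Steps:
$Z{\left(x,I \right)} = 6 + I$ ($Z{\left(x,I \right)} = I + 3 \cdot 2 = I + 6 = 6 + I$)
$Z{\left(0,5 - 4 \right)} \left(-11\right) \left(-3\right) \left(-2\right) 3 = \left(6 + \left(5 - 4\right)\right) \left(-11\right) \left(-3\right) \left(-2\right) 3 = \left(6 + \left(5 - 4\right)\right) \left(-11\right) 6 \cdot 3 = \left(6 + 1\right) \left(-11\right) 18 = 7 \left(-11\right) 18 = \left(-77\right) 18 = -1386$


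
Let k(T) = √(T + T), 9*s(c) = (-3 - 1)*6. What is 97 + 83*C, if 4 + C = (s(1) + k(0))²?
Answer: 3197/9 ≈ 355.22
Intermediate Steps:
s(c) = -8/3 (s(c) = ((-3 - 1)*6)/9 = (-4*6)/9 = (⅑)*(-24) = -8/3)
k(T) = √2*√T (k(T) = √(2*T) = √2*√T)
C = 28/9 (C = -4 + (-8/3 + √2*√0)² = -4 + (-8/3 + √2*0)² = -4 + (-8/3 + 0)² = -4 + (-8/3)² = -4 + 64/9 = 28/9 ≈ 3.1111)
97 + 83*C = 97 + 83*(28/9) = 97 + 2324/9 = 3197/9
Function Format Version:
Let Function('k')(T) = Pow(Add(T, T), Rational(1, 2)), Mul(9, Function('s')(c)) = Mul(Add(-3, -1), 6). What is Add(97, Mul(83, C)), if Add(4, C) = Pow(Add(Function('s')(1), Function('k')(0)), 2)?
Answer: Rational(3197, 9) ≈ 355.22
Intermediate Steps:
Function('s')(c) = Rational(-8, 3) (Function('s')(c) = Mul(Rational(1, 9), Mul(Add(-3, -1), 6)) = Mul(Rational(1, 9), Mul(-4, 6)) = Mul(Rational(1, 9), -24) = Rational(-8, 3))
Function('k')(T) = Mul(Pow(2, Rational(1, 2)), Pow(T, Rational(1, 2))) (Function('k')(T) = Pow(Mul(2, T), Rational(1, 2)) = Mul(Pow(2, Rational(1, 2)), Pow(T, Rational(1, 2))))
C = Rational(28, 9) (C = Add(-4, Pow(Add(Rational(-8, 3), Mul(Pow(2, Rational(1, 2)), Pow(0, Rational(1, 2)))), 2)) = Add(-4, Pow(Add(Rational(-8, 3), Mul(Pow(2, Rational(1, 2)), 0)), 2)) = Add(-4, Pow(Add(Rational(-8, 3), 0), 2)) = Add(-4, Pow(Rational(-8, 3), 2)) = Add(-4, Rational(64, 9)) = Rational(28, 9) ≈ 3.1111)
Add(97, Mul(83, C)) = Add(97, Mul(83, Rational(28, 9))) = Add(97, Rational(2324, 9)) = Rational(3197, 9)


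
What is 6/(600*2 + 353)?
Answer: 6/1553 ≈ 0.0038635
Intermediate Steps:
6/(600*2 + 353) = 6/(1200 + 353) = 6/1553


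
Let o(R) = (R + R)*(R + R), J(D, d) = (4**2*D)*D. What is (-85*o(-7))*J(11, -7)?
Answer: -32253760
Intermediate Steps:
J(D, d) = 16*D**2 (J(D, d) = (16*D)*D = 16*D**2)
o(R) = 4*R**2 (o(R) = (2*R)*(2*R) = 4*R**2)
(-85*o(-7))*J(11, -7) = (-340*(-7)**2)*(16*11**2) = (-340*49)*(16*121) = -85*196*1936 = -16660*1936 = -32253760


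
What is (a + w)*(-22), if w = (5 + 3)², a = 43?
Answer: -2354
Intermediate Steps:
w = 64 (w = 8² = 64)
(a + w)*(-22) = (43 + 64)*(-22) = 107*(-22) = -2354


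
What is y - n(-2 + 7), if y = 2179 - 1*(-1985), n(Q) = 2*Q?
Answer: 4154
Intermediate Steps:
y = 4164 (y = 2179 + 1985 = 4164)
y - n(-2 + 7) = 4164 - 2*(-2 + 7) = 4164 - 2*5 = 4164 - 1*10 = 4164 - 10 = 4154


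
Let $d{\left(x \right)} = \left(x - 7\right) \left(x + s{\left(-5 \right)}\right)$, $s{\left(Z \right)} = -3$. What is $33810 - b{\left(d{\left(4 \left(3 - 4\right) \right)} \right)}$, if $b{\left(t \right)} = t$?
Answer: $33733$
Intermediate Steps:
$d{\left(x \right)} = \left(-7 + x\right) \left(-3 + x\right)$ ($d{\left(x \right)} = \left(x - 7\right) \left(x - 3\right) = \left(-7 + x\right) \left(-3 + x\right)$)
$33810 - b{\left(d{\left(4 \left(3 - 4\right) \right)} \right)} = 33810 - \left(21 + \left(4 \left(3 - 4\right)\right)^{2} - 10 \cdot 4 \left(3 - 4\right)\right) = 33810 - \left(21 + \left(4 \left(-1\right)\right)^{2} - 10 \cdot 4 \left(-1\right)\right) = 33810 - \left(21 + \left(-4\right)^{2} - -40\right) = 33810 - \left(21 + 16 + 40\right) = 33810 - 77 = 33733$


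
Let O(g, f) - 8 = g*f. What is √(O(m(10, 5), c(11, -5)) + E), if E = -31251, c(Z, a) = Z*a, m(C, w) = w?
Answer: 3*I*√3502 ≈ 177.53*I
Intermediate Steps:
O(g, f) = 8 + f*g (O(g, f) = 8 + g*f = 8 + f*g)
√(O(m(10, 5), c(11, -5)) + E) = √((8 + (11*(-5))*5) - 31251) = √((8 - 55*5) - 31251) = √((8 - 275) - 31251) = √(-267 - 31251) = √(-31518) = 3*I*√3502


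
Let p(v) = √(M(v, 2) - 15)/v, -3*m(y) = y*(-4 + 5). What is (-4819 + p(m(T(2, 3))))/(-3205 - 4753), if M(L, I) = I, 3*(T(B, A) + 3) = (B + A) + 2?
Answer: 4819/7958 - 9*I*√13/15916 ≈ 0.60555 - 0.0020388*I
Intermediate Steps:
T(B, A) = -7/3 + A/3 + B/3 (T(B, A) = -3 + ((B + A) + 2)/3 = -3 + ((A + B) + 2)/3 = -3 + (2 + A + B)/3 = -3 + (⅔ + A/3 + B/3) = -7/3 + A/3 + B/3)
m(y) = -y/3 (m(y) = -y*(-4 + 5)/3 = -y/3)
p(v) = I*√13/v (p(v) = √(2 - 15)/v = √(-13)/v = (I*√13)/v = I*√13/v)
(-4819 + p(m(T(2, 3))))/(-3205 - 4753) = (-4819 + I*√13/((-(-7/3 + (⅓)*3 + (⅓)*2)/3)))/(-3205 - 4753) = (-4819 + I*√13/((-(-7/3 + 1 + ⅔)/3)))/(-7958) = (-4819 + I*√13/((-⅓*(-⅔))))*(-1/7958) = (-4819 + I*√13/(2/9))*(-1/7958) = (-4819 + I*√13*(9/2))*(-1/7958) = (-4819 + 9*I*√13/2)*(-1/7958) = 4819/7958 - 9*I*√13/15916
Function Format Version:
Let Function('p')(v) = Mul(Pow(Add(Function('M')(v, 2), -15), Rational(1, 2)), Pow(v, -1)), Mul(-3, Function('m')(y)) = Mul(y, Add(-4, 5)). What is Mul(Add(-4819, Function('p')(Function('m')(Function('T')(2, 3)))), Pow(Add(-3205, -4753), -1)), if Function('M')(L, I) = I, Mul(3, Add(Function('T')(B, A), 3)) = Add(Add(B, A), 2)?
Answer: Add(Rational(4819, 7958), Mul(Rational(-9, 15916), I, Pow(13, Rational(1, 2)))) ≈ Add(0.60555, Mul(-0.0020388, I))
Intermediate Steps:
Function('T')(B, A) = Add(Rational(-7, 3), Mul(Rational(1, 3), A), Mul(Rational(1, 3), B)) (Function('T')(B, A) = Add(-3, Mul(Rational(1, 3), Add(Add(B, A), 2))) = Add(-3, Mul(Rational(1, 3), Add(Add(A, B), 2))) = Add(-3, Mul(Rational(1, 3), Add(2, A, B))) = Add(-3, Add(Rational(2, 3), Mul(Rational(1, 3), A), Mul(Rational(1, 3), B))) = Add(Rational(-7, 3), Mul(Rational(1, 3), A), Mul(Rational(1, 3), B)))
Function('m')(y) = Mul(Rational(-1, 3), y) (Function('m')(y) = Mul(Rational(-1, 3), Mul(y, Add(-4, 5))) = Mul(Rational(-1, 3), Mul(y, 1)) = Mul(Rational(-1, 3), y))
Function('p')(v) = Mul(I, Pow(13, Rational(1, 2)), Pow(v, -1)) (Function('p')(v) = Mul(Pow(Add(2, -15), Rational(1, 2)), Pow(v, -1)) = Mul(Pow(-13, Rational(1, 2)), Pow(v, -1)) = Mul(Mul(I, Pow(13, Rational(1, 2))), Pow(v, -1)) = Mul(I, Pow(13, Rational(1, 2)), Pow(v, -1)))
Mul(Add(-4819, Function('p')(Function('m')(Function('T')(2, 3)))), Pow(Add(-3205, -4753), -1)) = Mul(Add(-4819, Mul(I, Pow(13, Rational(1, 2)), Pow(Mul(Rational(-1, 3), Add(Rational(-7, 3), Mul(Rational(1, 3), 3), Mul(Rational(1, 3), 2))), -1))), Pow(Add(-3205, -4753), -1)) = Mul(Add(-4819, Mul(I, Pow(13, Rational(1, 2)), Pow(Mul(Rational(-1, 3), Add(Rational(-7, 3), 1, Rational(2, 3))), -1))), Pow(-7958, -1)) = Mul(Add(-4819, Mul(I, Pow(13, Rational(1, 2)), Pow(Mul(Rational(-1, 3), Rational(-2, 3)), -1))), Rational(-1, 7958)) = Mul(Add(-4819, Mul(I, Pow(13, Rational(1, 2)), Pow(Rational(2, 9), -1))), Rational(-1, 7958)) = Mul(Add(-4819, Mul(I, Pow(13, Rational(1, 2)), Rational(9, 2))), Rational(-1, 7958)) = Mul(Add(-4819, Mul(Rational(9, 2), I, Pow(13, Rational(1, 2)))), Rational(-1, 7958)) = Add(Rational(4819, 7958), Mul(Rational(-9, 15916), I, Pow(13, Rational(1, 2))))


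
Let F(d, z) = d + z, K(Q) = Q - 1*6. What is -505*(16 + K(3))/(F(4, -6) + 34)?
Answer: -6565/32 ≈ -205.16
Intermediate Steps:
K(Q) = -6 + Q (K(Q) = Q - 6 = -6 + Q)
-505*(16 + K(3))/(F(4, -6) + 34) = -505*(16 + (-6 + 3))/((4 - 6) + 34) = -505*(16 - 3)/(-2 + 34) = -6565/32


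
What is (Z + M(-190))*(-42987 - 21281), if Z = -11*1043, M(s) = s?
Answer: 749557684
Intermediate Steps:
Z = -11473
(Z + M(-190))*(-42987 - 21281) = (-11473 - 190)*(-42987 - 21281) = -11663*(-64268) = 749557684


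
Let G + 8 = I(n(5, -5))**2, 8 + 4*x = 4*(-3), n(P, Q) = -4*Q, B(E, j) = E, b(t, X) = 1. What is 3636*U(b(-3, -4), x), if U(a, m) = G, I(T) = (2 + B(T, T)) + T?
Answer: 6384816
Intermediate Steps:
I(T) = 2 + 2*T (I(T) = (2 + T) + T = 2 + 2*T)
x = -5 (x = -2 + (4*(-3))/4 = -2 + (1/4)*(-12) = -2 - 3 = -5)
G = 1756 (G = -8 + (2 + 2*(-4*(-5)))**2 = -8 + (2 + 2*20)**2 = -8 + (2 + 40)**2 = -8 + 42**2 = -8 + 1764 = 1756)
U(a, m) = 1756
3636*U(b(-3, -4), x) = 3636*1756 = 6384816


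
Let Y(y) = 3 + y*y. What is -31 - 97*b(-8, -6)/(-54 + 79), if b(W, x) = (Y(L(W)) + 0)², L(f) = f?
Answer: -436208/25 ≈ -17448.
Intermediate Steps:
Y(y) = 3 + y²
b(W, x) = (3 + W²)² (b(W, x) = ((3 + W²) + 0)² = (3 + W²)²)
-31 - 97*b(-8, -6)/(-54 + 79) = -31 - 97*(3 + (-8)²)²/(-54 + 79) = -31 - 97*(3 + 64)²/25 = -31 - 97*67²/25 = -31 - 435433/25 = -436208/25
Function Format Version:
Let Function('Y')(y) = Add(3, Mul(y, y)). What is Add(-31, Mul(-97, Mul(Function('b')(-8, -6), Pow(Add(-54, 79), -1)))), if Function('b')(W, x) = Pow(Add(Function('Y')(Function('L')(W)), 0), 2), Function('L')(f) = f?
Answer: Rational(-436208, 25) ≈ -17448.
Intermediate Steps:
Function('Y')(y) = Add(3, Pow(y, 2))
Function('b')(W, x) = Pow(Add(3, Pow(W, 2)), 2) (Function('b')(W, x) = Pow(Add(Add(3, Pow(W, 2)), 0), 2) = Pow(Add(3, Pow(W, 2)), 2))
Add(-31, Mul(-97, Mul(Function('b')(-8, -6), Pow(Add(-54, 79), -1)))) = Add(-31, Mul(-97, Mul(Pow(Add(3, Pow(-8, 2)), 2), Pow(Add(-54, 79), -1)))) = Add(-31, Mul(-97, Mul(Pow(Add(3, 64), 2), Pow(25, -1)))) = Add(-31, Mul(-97, Mul(Pow(67, 2), Rational(1, 25)))) = Add(-31, Mul(-97, Mul(4489, Rational(1, 25)))) = Add(-31, Mul(-97, Rational(4489, 25))) = Add(-31, Rational(-435433, 25)) = Rational(-436208, 25)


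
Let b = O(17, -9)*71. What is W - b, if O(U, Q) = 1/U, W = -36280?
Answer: -616831/17 ≈ -36284.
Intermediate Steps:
b = 71/17 ≈ 4.1765
W - b = -36280 - 1*71/17 = -36280 - 71/17 = -616831/17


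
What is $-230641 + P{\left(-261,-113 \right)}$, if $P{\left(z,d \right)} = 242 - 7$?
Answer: $-230406$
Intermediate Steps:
$P{\left(z,d \right)} = 235$ ($P{\left(z,d \right)} = 242 - 7 = 235$)
$-230641 + P{\left(-261,-113 \right)} = -230641 + 235 = -230406$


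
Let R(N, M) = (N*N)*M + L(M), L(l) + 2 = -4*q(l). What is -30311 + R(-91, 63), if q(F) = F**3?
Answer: -508798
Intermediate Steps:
L(l) = -2 - 4*l**3
R(N, M) = -2 - 4*M**3 + M*N**2 (R(N, M) = (N*N)*M + (-2 - 4*M**3) = N**2*M + (-2 - 4*M**3) = M*N**2 + (-2 - 4*M**3) = -2 - 4*M**3 + M*N**2)
-30311 + R(-91, 63) = -30311 + (-2 - 4*63**3 + 63*(-91)**2) = -30311 + (-2 - 4*250047 + 63*8281) = -30311 + (-2 - 1000188 + 521703) = -30311 - 478487 = -508798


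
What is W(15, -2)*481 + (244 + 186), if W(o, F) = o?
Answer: 7645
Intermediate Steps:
W(15, -2)*481 + (244 + 186) = 15*481 + (244 + 186) = 7215 + 430 = 7645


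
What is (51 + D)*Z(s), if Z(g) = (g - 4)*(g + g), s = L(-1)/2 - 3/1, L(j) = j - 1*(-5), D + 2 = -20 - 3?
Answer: 260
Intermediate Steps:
D = -25 (D = -2 + (-20 - 3) = -2 - 23 = -25)
L(j) = 5 + j (L(j) = j + 5 = 5 + j)
s = -1 (s = (5 - 1)/2 - 3/1 = 4*(1/2) - 3*1 = 2 - 3 = -1)
Z(g) = 2*g*(-4 + g) (Z(g) = (-4 + g)*(2*g) = 2*g*(-4 + g))
(51 + D)*Z(s) = (51 - 25)*(2*(-1)*(-4 - 1)) = 26*(2*(-1)*(-5)) = 26*10 = 260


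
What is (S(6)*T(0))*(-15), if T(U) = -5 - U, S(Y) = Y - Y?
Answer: 0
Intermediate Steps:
S(Y) = 0
(S(6)*T(0))*(-15) = (0*(-5 - 1*0))*(-15) = (0*(-5 + 0))*(-15) = (0*(-5))*(-15) = 0*(-15) = 0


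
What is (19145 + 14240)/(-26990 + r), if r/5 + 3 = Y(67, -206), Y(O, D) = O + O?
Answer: -6677/5267 ≈ -1.2677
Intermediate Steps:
Y(O, D) = 2*O
r = 655 (r = -15 + 5*(2*67) = -15 + 5*134 = -15 + 670 = 655)
(19145 + 14240)/(-26990 + r) = (19145 + 14240)/(-26990 + 655) = 33385/(-26335) = 33385*(-1/26335) = -6677/5267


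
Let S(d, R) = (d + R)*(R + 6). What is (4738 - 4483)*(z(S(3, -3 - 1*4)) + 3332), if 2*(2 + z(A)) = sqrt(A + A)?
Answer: 849150 + 255*sqrt(2) ≈ 8.4951e+5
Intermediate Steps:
S(d, R) = (6 + R)*(R + d) (S(d, R) = (R + d)*(6 + R) = (6 + R)*(R + d))
z(A) = -2 + sqrt(2)*sqrt(A)/2 (z(A) = -2 + sqrt(A + A)/2 = -2 + sqrt(2*A)/2 = -2 + (sqrt(2)*sqrt(A))/2 = -2 + sqrt(2)*sqrt(A)/2)
(4738 - 4483)*(z(S(3, -3 - 1*4)) + 3332) = (4738 - 4483)*((-2 + sqrt(2)*sqrt((-3 - 1*4)**2 + 6*(-3 - 1*4) + 6*3 + (-3 - 1*4)*3)/2) + 3332) = 255*((-2 + sqrt(2)*sqrt((-3 - 4)**2 + 6*(-3 - 4) + 18 + (-3 - 4)*3)/2) + 3332) = 255*((-2 + sqrt(2)*sqrt((-7)**2 + 6*(-7) + 18 - 7*3)/2) + 3332) = 255*((-2 + sqrt(2)*sqrt(49 - 42 + 18 - 21)/2) + 3332) = 255*((-2 + sqrt(2)*sqrt(4)/2) + 3332) = 255*((-2 + (1/2)*sqrt(2)*2) + 3332) = 255*((-2 + sqrt(2)) + 3332) = 255*(3330 + sqrt(2)) = 849150 + 255*sqrt(2)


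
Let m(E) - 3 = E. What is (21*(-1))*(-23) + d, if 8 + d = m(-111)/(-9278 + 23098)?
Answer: 1641098/3455 ≈ 474.99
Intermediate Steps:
m(E) = 3 + E
d = -27667/3455 (d = -8 + (3 - 111)/(-9278 + 23098) = -8 - 108/13820 = -8 - 108*1/13820 = -8 - 27/3455 = -27667/3455 ≈ -8.0078)
(21*(-1))*(-23) + d = (21*(-1))*(-23) - 27667/3455 = -21*(-23) - 27667/3455 = 483 - 27667/3455 = 1641098/3455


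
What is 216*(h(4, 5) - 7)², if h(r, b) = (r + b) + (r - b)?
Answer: 216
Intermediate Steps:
h(r, b) = 2*r (h(r, b) = (b + r) + (r - b) = 2*r)
216*(h(4, 5) - 7)² = 216*(2*4 - 7)² = 216*(8 - 7)² = 216*1² = 216*1 = 216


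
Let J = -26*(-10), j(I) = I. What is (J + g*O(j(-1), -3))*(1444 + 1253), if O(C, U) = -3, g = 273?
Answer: -1507623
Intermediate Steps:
J = 260
(J + g*O(j(-1), -3))*(1444 + 1253) = (260 + 273*(-3))*(1444 + 1253) = (260 - 819)*2697 = -559*2697 = -1507623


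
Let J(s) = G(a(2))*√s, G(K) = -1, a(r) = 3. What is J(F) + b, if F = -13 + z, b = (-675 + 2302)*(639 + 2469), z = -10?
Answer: 5056716 - I*√23 ≈ 5.0567e+6 - 4.7958*I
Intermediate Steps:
b = 5056716 (b = 1627*3108 = 5056716)
F = -23 (F = -13 - 10 = -23)
J(s) = -√s
J(F) + b = -√(-23) + 5056716 = -I*√23 + 5056716 = 5056716 - I*√23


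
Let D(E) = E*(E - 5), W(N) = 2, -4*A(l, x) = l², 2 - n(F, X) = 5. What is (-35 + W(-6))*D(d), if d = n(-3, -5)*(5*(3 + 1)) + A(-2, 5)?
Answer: -132858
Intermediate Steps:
n(F, X) = -3 (n(F, X) = 2 - 1*5 = 2 - 5 = -3)
A(l, x) = -l²/4
d = -61 (d = -15*(3 + 1) - ¼*(-2)² = -15*4 - ¼*4 = -3*20 - 1 = -60 - 1 = -61)
D(E) = E*(-5 + E)
(-35 + W(-6))*D(d) = (-35 + 2)*(-61*(-5 - 61)) = -(-2013)*(-66) = -33*4026 = -132858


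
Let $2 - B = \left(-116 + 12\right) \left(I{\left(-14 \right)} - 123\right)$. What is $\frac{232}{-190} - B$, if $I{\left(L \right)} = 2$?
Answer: $\frac{1195174}{95} \approx 12581.0$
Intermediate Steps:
$B = -12582$ ($B = 2 - \left(-116 + 12\right) \left(2 - 123\right) = 2 - \left(-104\right) \left(-121\right) = 2 - 12584 = -12582$)
$\frac{232}{-190} - B = \frac{232}{-190} - -12582 = 232 \left(- \frac{1}{190}\right) + 12582 = - \frac{116}{95} + 12582 = \frac{1195174}{95}$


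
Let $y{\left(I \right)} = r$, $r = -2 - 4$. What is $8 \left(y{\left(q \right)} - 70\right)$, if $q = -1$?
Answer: $-608$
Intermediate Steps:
$r = -6$
$y{\left(I \right)} = -6$
$8 \left(y{\left(q \right)} - 70\right) = 8 \left(-6 - 70\right) = 8 \left(-76\right) = -608$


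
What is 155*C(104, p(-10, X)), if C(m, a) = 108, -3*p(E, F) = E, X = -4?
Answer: 16740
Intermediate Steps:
p(E, F) = -E/3
155*C(104, p(-10, X)) = 155*108 = 16740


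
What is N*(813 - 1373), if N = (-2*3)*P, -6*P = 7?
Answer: -3920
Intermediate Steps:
P = -7/6 (P = -⅙*7 = -7/6 ≈ -1.1667)
N = 7 (N = -2*3*(-7/6) = -6*(-7/6) = 7)
N*(813 - 1373) = 7*(813 - 1373) = 7*(-560) = -3920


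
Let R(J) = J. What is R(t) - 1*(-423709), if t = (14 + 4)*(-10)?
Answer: 423529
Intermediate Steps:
t = -180 (t = 18*(-10) = -180)
R(t) - 1*(-423709) = -180 - 1*(-423709) = -180 + 423709 = 423529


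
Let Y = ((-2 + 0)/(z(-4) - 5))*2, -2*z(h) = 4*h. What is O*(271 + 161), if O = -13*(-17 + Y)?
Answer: 102960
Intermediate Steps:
z(h) = -2*h
Y = -4/3 (Y = ((-2 + 0)/(-2*(-4) - 5))*2 = -2/(8 - 5)*2 = -2/3*2 = -2*⅓*2 = -⅔*2 = -4/3 ≈ -1.3333)
O = 715/3 (O = -13*(-17 - 4/3) = -13*(-55/3) = 715/3 ≈ 238.33)
O*(271 + 161) = 715*(271 + 161)/3 = (715/3)*432 = 102960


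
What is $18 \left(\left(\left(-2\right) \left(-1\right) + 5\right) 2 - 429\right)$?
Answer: $-7470$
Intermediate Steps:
$18 \left(\left(\left(-2\right) \left(-1\right) + 5\right) 2 - 429\right) = 18 \left(\left(2 + 5\right) 2 - 429\right) = 18 \left(7 \cdot 2 - 429\right) = 18 \left(14 - 429\right) = 18 \left(-415\right) = -7470$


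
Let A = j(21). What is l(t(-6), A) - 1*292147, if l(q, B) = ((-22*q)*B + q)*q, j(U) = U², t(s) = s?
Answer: -641383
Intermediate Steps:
A = 441 (A = 21² = 441)
l(q, B) = q*(q - 22*B*q) (l(q, B) = (-22*B*q + q)*q = (q - 22*B*q)*q = q*(q - 22*B*q))
l(t(-6), A) - 1*292147 = (-6)²*(1 - 22*441) - 1*292147 = 36*(1 - 9702) - 292147 = 36*(-9701) - 292147 = -349236 - 292147 = -641383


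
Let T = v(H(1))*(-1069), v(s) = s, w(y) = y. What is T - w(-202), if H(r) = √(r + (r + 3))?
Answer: 202 - 1069*√5 ≈ -2188.4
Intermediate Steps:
H(r) = √(3 + 2*r) (H(r) = √(r + (3 + r)) = √(3 + 2*r))
T = -1069*√5 (T = √(3 + 2*1)*(-1069) = √(3 + 2)*(-1069) = √5*(-1069) = -1069*√5 ≈ -2390.4)
T - w(-202) = -1069*√5 - 1*(-202) = -1069*√5 + 202 = 202 - 1069*√5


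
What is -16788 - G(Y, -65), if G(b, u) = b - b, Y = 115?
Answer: -16788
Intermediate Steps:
G(b, u) = 0
-16788 - G(Y, -65) = -16788 - 1*0 = -16788 + 0 = -16788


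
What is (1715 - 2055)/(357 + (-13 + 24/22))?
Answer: -935/949 ≈ -0.98525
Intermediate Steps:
(1715 - 2055)/(357 + (-13 + 24/22)) = -340/(357 + (-13 + 24*(1/22))) = -340/(357 + (-13 + 12/11)) = -340/(357 - 131/11) = -340/3796/11 = -340*11/3796 = -935/949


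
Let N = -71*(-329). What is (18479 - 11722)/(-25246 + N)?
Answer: -6757/1887 ≈ -3.5808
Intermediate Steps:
N = 23359
(18479 - 11722)/(-25246 + N) = (18479 - 11722)/(-25246 + 23359) = 6757/(-1887) = 6757*(-1/1887) = -6757/1887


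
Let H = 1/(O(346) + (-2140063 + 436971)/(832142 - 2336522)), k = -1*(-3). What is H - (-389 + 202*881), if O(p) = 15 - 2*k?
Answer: -676664269749/3810628 ≈ -1.7757e+5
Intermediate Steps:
k = 3
O(p) = 9 (O(p) = 15 - 2*3 = 15 - 6 = 9)
H = 376095/3810628 (H = 1/(9 + (-2140063 + 436971)/(832142 - 2336522)) = 1/(9 - 1703092/(-1504380)) = 1/(9 - 1703092*(-1/1504380)) = 1/(9 + 425773/376095) = 1/(3810628/376095) = 376095/3810628 ≈ 0.098696)
H - (-389 + 202*881) = 376095/3810628 - (-389 + 202*881) = 376095/3810628 - (-389 + 177962) = 376095/3810628 - 1*177573 = 376095/3810628 - 177573 = -676664269749/3810628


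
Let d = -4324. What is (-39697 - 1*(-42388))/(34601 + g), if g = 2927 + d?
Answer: 897/11068 ≈ 0.081044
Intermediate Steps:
g = -1397 (g = 2927 - 4324 = -1397)
(-39697 - 1*(-42388))/(34601 + g) = (-39697 - 1*(-42388))/(34601 - 1397) = (-39697 + 42388)/33204 = 2691*(1/33204) = 897/11068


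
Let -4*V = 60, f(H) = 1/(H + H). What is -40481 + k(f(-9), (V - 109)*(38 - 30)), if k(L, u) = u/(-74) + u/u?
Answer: -1497264/37 ≈ -40467.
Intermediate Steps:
f(H) = 1/(2*H)
V = -15 (V = -¼*60 = -15)
k(L, u) = 1 - u/74 (k(L, u) = u*(-1/74) + 1 = -u/74 + 1 = 1 - u/74)
-40481 + k(f(-9), (V - 109)*(38 - 30)) = -40481 + (1 - (-15 - 109)*(38 - 30)/74) = -40481 + (1 - (-62)*8/37) = -40481 + (1 - 1/74*(-992)) = -40481 + (1 + 496/37) = -40481 + 533/37 = -1497264/37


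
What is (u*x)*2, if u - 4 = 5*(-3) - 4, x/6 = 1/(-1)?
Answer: 180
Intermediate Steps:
x = -6 (x = 6*(1/(-1)) = 6*(1*(-1)) = 6*(-1) = -6)
u = -15 (u = 4 + (5*(-3) - 4) = 4 + (-15 - 4) = 4 - 19 = -15)
(u*x)*2 = -15*(-6)*2 = 90*2 = 180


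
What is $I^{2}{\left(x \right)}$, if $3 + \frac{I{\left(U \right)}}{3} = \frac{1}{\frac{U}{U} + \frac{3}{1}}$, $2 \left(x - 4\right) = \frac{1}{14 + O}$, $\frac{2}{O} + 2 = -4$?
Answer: $\frac{1089}{16} \approx 68.063$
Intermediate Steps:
$O = - \frac{1}{3}$ ($O = \frac{2}{-2 - 4} = \frac{2}{-6} = 2 \left(- \frac{1}{6}\right) = - \frac{1}{3} \approx -0.33333$)
$x = \frac{331}{82}$ ($x = 4 + \frac{1}{2 \left(14 - \frac{1}{3}\right)} = 4 + \frac{1}{2 \cdot \frac{41}{3}} = 4 + \frac{1}{2} \cdot \frac{3}{41} = 4 + \frac{3}{82} = \frac{331}{82} \approx 4.0366$)
$I{\left(U \right)} = - \frac{33}{4}$ ($I{\left(U \right)} = -9 + \frac{3}{\frac{U}{U} + \frac{3}{1}} = -9 + \frac{3}{1 + 3 \cdot 1} = -9 + \frac{3}{1 + 3} = -9 + \frac{3}{4} = - \frac{33}{4}$)
$I^{2}{\left(x \right)} = \left(- \frac{33}{4}\right)^{2} = \frac{1089}{16}$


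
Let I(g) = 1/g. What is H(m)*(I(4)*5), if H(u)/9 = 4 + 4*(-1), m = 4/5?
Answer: 0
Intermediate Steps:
m = ⅘ (m = 4*(⅕) = ⅘ ≈ 0.80000)
H(u) = 0 (H(u) = 9*(4 + 4*(-1)) = 9*(4 - 4) = 9*0 = 0)
H(m)*(I(4)*5) = 0*(5/4) = 0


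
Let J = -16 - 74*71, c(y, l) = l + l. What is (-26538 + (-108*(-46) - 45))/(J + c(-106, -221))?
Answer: 7205/1904 ≈ 3.7841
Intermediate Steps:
c(y, l) = 2*l
J = -5270 (J = -16 - 5254 = -5270)
(-26538 + (-108*(-46) - 45))/(J + c(-106, -221)) = (-26538 + (-108*(-46) - 45))/(-5270 + 2*(-221)) = (-26538 + (4968 - 45))/(-5270 - 442) = (-26538 + 4923)/(-5712) = -21615*(-1/5712) = 7205/1904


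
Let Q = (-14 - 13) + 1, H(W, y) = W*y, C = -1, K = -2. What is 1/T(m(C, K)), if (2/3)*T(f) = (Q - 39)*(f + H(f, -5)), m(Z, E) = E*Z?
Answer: 1/780 ≈ 0.0012821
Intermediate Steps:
Q = -26 (Q = -27 + 1 = -26)
T(f) = 390*f (T(f) = 3*((-26 - 39)*(f + f*(-5)))/2 = 3*(-65*(f - 5*f))/2 = 3*(-(-260)*f)/2 = 3*(260*f)/2 = 390*f)
1/T(m(C, K)) = 1/(390*(-2*(-1))) = 1/(390*2) = 1/780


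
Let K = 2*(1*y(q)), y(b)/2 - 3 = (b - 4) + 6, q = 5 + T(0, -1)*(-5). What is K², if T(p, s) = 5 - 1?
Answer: 1600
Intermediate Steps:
T(p, s) = 4
q = -15 (q = 5 + 4*(-5) = 5 - 20 = -15)
y(b) = 10 + 2*b (y(b) = 6 + 2*((b - 4) + 6) = 6 + 2*((-4 + b) + 6) = 6 + 2*(2 + b) = 6 + (4 + 2*b) = 10 + 2*b)
K = -40 (K = 2*(1*(10 + 2*(-15))) = 2*(1*(10 - 30)) = 2*(1*(-20)) = 2*(-20) = -40)
K² = (-40)² = 1600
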